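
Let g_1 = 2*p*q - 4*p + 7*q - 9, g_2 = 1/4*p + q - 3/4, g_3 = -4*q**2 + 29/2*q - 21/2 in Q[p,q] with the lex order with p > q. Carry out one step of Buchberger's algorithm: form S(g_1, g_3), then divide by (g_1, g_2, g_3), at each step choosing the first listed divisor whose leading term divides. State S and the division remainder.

S(g_1, g_3) = 13/8*p*q - 21/8*p + 7/2*q**2 - 9/2*q; remainder on division = 0.

lcm(LM(g_1), LM(g_3)) = p*q**2.
S = (lcm/LT(g_1))·g_1 − (lcm/LT(g_3))·g_3 = 13/8*p*q - 21/8*p + 7/2*q**2 - 9/2*q.
Reduce S modulo (g_1, g_2, g_3) in that order:
  leading term p*q: subtract (13/16)·g_1 from 13/8*p*q - 21/8*p + 7/2*q**2 - 9/2*q → 5/8*p + 7/2*q**2 - 163/16*q + 117/16
  leading term p: subtract (5/2)·g_2 from 5/8*p + 7/2*q**2 - 163/16*q + 117/16 → 7/2*q**2 - 203/16*q + 147/16
  leading term q**2: subtract (-7/8)·g_3 from 7/2*q**2 - 203/16*q + 147/16 → 0
The remainder is 0, so this S-polynomial contributes no new basis element.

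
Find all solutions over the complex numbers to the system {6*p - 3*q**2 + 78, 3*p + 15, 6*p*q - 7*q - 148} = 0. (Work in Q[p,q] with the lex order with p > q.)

Compute a lex Gröbner basis by Buchberger's algorithm.
f_1 = 6*p - 3*q**2 + 78, LT = p.
f_2 = 3*p + 15, LT = p.
f_3 = 6*p*q - 7*q - 148, LT = p*q.

S(f_1,f_2): lcm = p. S = -1/2*q**2 + 8.
  leading term q**2: no divisor's leading term divides it; move -1/2*q**2 to the remainder.
  leading term 1: no divisor's leading term divides it; move 8 to the remainder.
  remainder -1/2*q**2 + 8 ≠ 0; add h_4 = -1/2*q**2 + 8 to the basis.

S(f_1,f_3): lcm = p*q. S = -1/2*q**3 + 85/6*q + 74/3.
  leading term q**3: subtract (q)·h_4 from -1/2*q**3 + 85/6*q + 74/3 → 37/6*q + 74/3
  leading term q: no divisor's leading term divides it; move 37/6*q to the remainder.
  leading term 1: no divisor's leading term divides it; move 74/3 to the remainder.
  remainder 37/6*q + 74/3 ≠ 0; add h_5 = 37/6*q + 74/3 to the basis.

S(f_2,f_3): lcm = p*q. S = 37/6*q + 74/3.
  leading term q: subtract (1)·h_5 from 37/6*q + 74/3 → 0
  remainder 0.

S(f_1,h_4): leading monomials are coprime, so the S-polynomial reduces to 0 (Buchberger's first criterion).
S(f_2,h_4): leading monomials are coprime, so the S-polynomial reduces to 0 (Buchberger's first criterion).
S(f_3,h_4): lcm = p*q**2. S = 16*p - 7/6*q**2 - 74/3*q.
  leading term p: subtract (8/3)·f_1 from 16*p - 7/6*q**2 - 74/3*q → 41/6*q**2 - 74/3*q - 208
  leading term q**2: subtract (-41/3)·h_4 from 41/6*q**2 - 74/3*q - 208 → -74/3*q - 296/3
  leading term q: subtract (-4)·h_5 from -74/3*q - 296/3 → 0
  remainder 0.

S(f_1,h_5): leading monomials are coprime, so the S-polynomial reduces to 0 (Buchberger's first criterion).
S(f_2,h_5): leading monomials are coprime, so the S-polynomial reduces to 0 (Buchberger's first criterion).
S(f_3,h_5): lcm = p*q. S = -4*p - 7/6*q - 74/3.
  leading term p: subtract (-2/3)·f_1 from -4*p - 7/6*q - 74/3 → -2*q**2 - 7/6*q + 82/3
  leading term q**2: subtract (4)·h_4 from -2*q**2 - 7/6*q + 82/3 → -7/6*q - 14/3
  leading term q: subtract (-7/37)·h_5 from -7/6*q - 14/3 → 0
  remainder 0.

S(h_4,h_5): lcm = q**2. S = -4*q - 16.
  leading term q: subtract (-24/37)·h_5 from -4*q - 16 → 0
  remainder 0.

Every S-polynomial of the final basis reduces to 0, so we have a Gröbner basis.
Inter-reduce: drop elements whose leading term is divisible by another's, tail-reduce, and make monic.
Reduced Gröbner basis: {p + 5, q + 4}.

Elimination: the polynomial q + 4 lies in the elimination ideal for q, so q ∈ {-4}. For each such q, the remaining basis elements (now univariate) give the rest of the solution.
  q = -4: the earlier basis element becomes p + 5 = 0, giving p = -5 — point (-5, -4).
Substituting each solution back into the original system confirms all equations vanish.
This is the nonlinear analogue of row-reducing a linear system.

{(-5, -4)}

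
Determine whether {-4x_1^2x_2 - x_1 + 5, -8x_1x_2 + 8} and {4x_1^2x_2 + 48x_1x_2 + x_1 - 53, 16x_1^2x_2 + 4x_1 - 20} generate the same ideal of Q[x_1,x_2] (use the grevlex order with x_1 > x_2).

For a fixed monomial order, each ideal has a unique reduced Gröbner basis; comparing bases decides equality.
Buchberger on the first generating set:
f_1 = -4x_1^2x_2 - x_1 + 5, LT = x_1^2x_2.
f_2 = -8x_1x_2 + 8, LT = x_1x_2.

S(f_1,f_2): lcm = x_1^2x_2. S = 5/4x_1 - 5/4.
  reduce S modulo (f_1, f_2):
  remainder 5/4x_1 - 5/4 ≠ 0; add g_3 = 5/4x_1 - 5/4 to the basis.

S(f_2,g_3): lcm = x_1x_2. S = x_2 - 1.
  reduce S modulo (f_1, f_2, g_3):
  remainder x_2 - 1 ≠ 0; add g_4 = x_2 - 1 to the basis.

The other S-polynomials (S(f_1,g_3), S(f_1,g_4), S(f_2,g_4), S(g_3,g_4)) all reduce to 0 modulo the current basis, so we have a Gröbner basis.
Inter-reduce: drop elements whose leading term is divisible by another's, tail-reduce, and make monic.
Reduced Gröbner basis: {x_1 - 1, x_2 - 1}.

Buchberger on the second generating set:
h_1 = 4x_1^2x_2 + 48x_1x_2 + x_1 - 53, LT = x_1^2x_2.
h_2 = 16x_1^2x_2 + 4x_1 - 20, LT = x_1^2x_2.

S(h_1,h_2): lcm = x_1^2x_2. S = 12x_1x_2 - 12.
  reduce S modulo (h_1, h_2):
  remainder 12x_1x_2 - 12 ≠ 0; add k_3 = 12x_1x_2 - 12 to the basis.

S(h_1,k_3): lcm = x_1^2x_2. S = 12x_1x_2 + 5/4x_1 - 53/4.
  reduce S modulo (h_1, h_2, k_3):
  remainder 5/4x_1 - 5/4 ≠ 0; add k_4 = 5/4x_1 - 5/4 to the basis.

S(k_3,k_4): lcm = x_1x_2. S = x_2 - 1.
  reduce S modulo (h_1, h_2, k_3, k_4):
  remainder x_2 - 1 ≠ 0; add k_5 = x_2 - 1 to the basis.

The other S-polynomials (S(h_2,k_3), S(h_1,k_4), S(h_2,k_4), S(h_1,k_5), S(h_2,k_5), S(k_3,k_5), S(k_4,k_5)) all reduce to 0 modulo the current basis, so we have a Gröbner basis.
Inter-reduce: drop elements whose leading term is divisible by another's, tail-reduce, and make monic.
Reduced Gröbner basis: {x_1 - 1, x_2 - 1}.

These coincide, so the ideals are equal.

Yes, the ideals are equal.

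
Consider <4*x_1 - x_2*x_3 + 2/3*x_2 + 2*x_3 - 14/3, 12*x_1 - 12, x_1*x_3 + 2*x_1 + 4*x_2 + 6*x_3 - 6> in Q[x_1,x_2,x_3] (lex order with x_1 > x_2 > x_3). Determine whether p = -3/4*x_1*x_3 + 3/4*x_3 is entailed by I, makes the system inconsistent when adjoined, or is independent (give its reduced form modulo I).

-3/4*x_1*x_3 + 3/4*x_3 lies in I (it reduces to 0).

First compute the reduced Gröbner basis of I by Buchberger's algorithm.
f_1 = 4*x_1 - x_2*x_3 + 2/3*x_2 + 2*x_3 - 14/3, LT = x_1.
f_2 = 12*x_1 - 12, LT = x_1.
f_3 = x_1*x_3 + 2*x_1 + 4*x_2 + 6*x_3 - 6, LT = x_1*x_3.

S(f_1,f_2): lcm = x_1. S = -1/4*x_2*x_3 + 1/6*x_2 + 1/2*x_3 - 1/6.
  reduce S modulo (f_1, f_2, f_3):
  remainder -1/4*x_2*x_3 + 1/6*x_2 + 1/2*x_3 - 1/6 ≠ 0; add h_4 = -1/4*x_2*x_3 + 1/6*x_2 + 1/2*x_3 - 1/6 to the basis.

S(f_1,f_3): lcm = x_1*x_3. S = -2*x_1 - 1/4*x_2*x_3**2 + 1/6*x_2*x_3 - 4*x_2 + 1/2*x_3**2 - 43/6*x_3 + 6.
  reduce S modulo (f_1, f_2, f_3, h_4):
  remainder -4*x_2 - 7*x_3 + 4 ≠ 0; add h_5 = -4*x_2 - 7*x_3 + 4 to the basis.

S(h_4,h_5): lcm = x_2*x_3. S = -2/3*x_2 - 7/4*x_3**2 - x_3 + 2/3.
  reduce S modulo (f_1, f_2, f_3, h_4, h_5):
  remainder -7/4*x_3**2 + 1/6*x_3 ≠ 0; add h_6 = -7/4*x_3**2 + 1/6*x_3 to the basis.

The other S-polynomials (S(f_2,f_3), S(f_1,h_4), S(f_2,h_4), S(f_3,h_4), S(f_1,h_5), S(f_2,h_5), S(f_3,h_5), S(f_1,h_6), S(f_2,h_6), S(f_3,h_6), S(h_4,h_6), S(h_5,h_6)) all reduce to 0 modulo the current basis, so we have a Gröbner basis.
Inter-reduce: drop elements whose leading term is divisible by another's, tail-reduce, and make monic.
Reduced Gröbner basis: {x_1 - 1, x_2 + 7/4*x_3 - 1, x_3**2 - 2/21*x_3}.
Label its elements g_1 = x_1 - 1, g_2 = x_2 + 7/4*x_3 - 1, g_3 = x_3**2 - 2/21*x_3.

Reduce p = -3/4*x_1*x_3 + 3/4*x_3 modulo G:
  leading term x_1*x_3: subtract (-3/4*x_3)·g_1 from -3/4*x_1*x_3 + 3/4*x_3 → 0
  normal form = 0.
Since the normal form is 0, p ∈ I.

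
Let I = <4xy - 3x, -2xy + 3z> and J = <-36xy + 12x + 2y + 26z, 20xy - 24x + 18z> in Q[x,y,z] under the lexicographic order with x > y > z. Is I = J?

No, the ideals differ.

Equality of ideals is decidable: compute both reduced Gröbner bases (unique for the ordering) and check whether they agree.
Buchberger on the first generating set:
f_1 = 4xy - 3x, LT = xy.
f_2 = -2xy + 3z, LT = xy.

S(f_1,f_2): lcm = xy. S = -3/4x + 3/2z.
  leading term x: no divisor's leading term divides it; move -3/4x to the remainder.
  leading term z: no divisor's leading term divides it; move 3/2z to the remainder.
  remainder -3/4x + 3/2z ≠ 0; add g_3 = -3/4x + 3/2z to the basis.

S(f_1,g_3): lcm = xy. S = -3/4x + 2yz.
  leading term x: subtract (1)·g_3 from -3/4x + 2yz → 2yz - 3/2z
  leading term yz: no divisor's leading term divides it; move 2yz to the remainder.
  leading term z: no divisor's leading term divides it; move -3/2z to the remainder.
  remainder 2yz - 3/2z ≠ 0; add g_4 = 2yz - 3/2z to the basis.

The other S-polynomials (S(f_2,g_3), S(f_1,g_4), S(f_2,g_4), S(g_3,g_4)) all reduce to 0 modulo the current basis, so we have a Gröbner basis.
Inter-reduce: drop elements whose leading term is divisible by another's, tail-reduce, and make monic.
Reduced Gröbner basis: {x - 2z, yz - 3/4z}.

Buchberger on the second generating set:
h_1 = -36xy + 12x + 2y + 26z, LT = xy.
h_2 = 20xy - 24x + 18z, LT = xy.

S(h_1,h_2): lcm = xy. S = 13/15x - 1/18y - 73/45z.
  leading term x: no divisor's leading term divides it; move 13/15x to the remainder.
  leading term y: no divisor's leading term divides it; move -1/18y to the remainder.
  leading term z: no divisor's leading term divides it; move -73/45z to the remainder.
  remainder 13/15x - 1/18y - 73/45z ≠ 0; add k_3 = 13/15x - 1/18y - 73/45z to the basis.

S(h_1,k_3): lcm = xy. S = -1/3x + 5/78y^2 + 73/39yz - 1/18y - 13/18z.
  leading term x: subtract (-5/13)·k_3 from -1/3x + 5/78y^2 + 73/39yz - 1/18y - 13/18z → 5/78y^2 + 73/39yz - 1/13y - 35/26z
  leading term y^2: no divisor's leading term divides it; move 5/78y^2 to the remainder.
  leading term yz: no divisor's leading term divides it; move 73/39yz to the remainder.
  leading term y: no divisor's leading term divides it; move -1/13y to the remainder.
  leading term z: no divisor's leading term divides it; move -35/26z to the remainder.
  remainder 5/78y^2 + 73/39yz - 1/13y - 35/26z ≠ 0; add k_4 = 5/78y^2 + 73/39yz - 1/13y - 35/26z to the basis.

The other S-polynomials (S(h_2,k_3), S(h_1,k_4), S(h_2,k_4), S(k_3,k_4)) all reduce to 0 modulo the current basis, so we have a Gröbner basis.
Inter-reduce: drop elements whose leading term is divisible by another's, tail-reduce, and make monic.
Reduced Gröbner basis: {x - 5/78y - 73/39z, y^2 + 146/5yz - 6/5y - 21z}.

Since the reduced bases disagree, the two ideals are not the same.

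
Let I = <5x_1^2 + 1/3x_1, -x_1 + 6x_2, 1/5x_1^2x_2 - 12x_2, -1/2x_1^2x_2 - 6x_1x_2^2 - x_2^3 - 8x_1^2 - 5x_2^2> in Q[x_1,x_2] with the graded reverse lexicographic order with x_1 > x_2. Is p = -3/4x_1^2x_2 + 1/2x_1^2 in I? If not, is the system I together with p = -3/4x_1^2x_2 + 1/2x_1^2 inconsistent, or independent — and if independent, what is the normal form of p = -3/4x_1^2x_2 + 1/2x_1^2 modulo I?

First compute the reduced Gröbner basis of I by Buchberger's algorithm.
f_1 = 5x_1^2 + 1/3x_1, LT = x_1^2.
f_2 = -x_1 + 6x_2, LT = x_1.
f_3 = 1/5x_1^2x_2 - 12x_2, LT = x_1^2x_2.
f_4 = -1/2x_1^2x_2 - 6x_1x_2^2 - x_2^3 - 8x_1^2 - 5x_2^2, LT = x_1^2x_2.

S(f_1,f_2): lcm = x_1^2. S = 6x_1x_2 + 1/15x_1.
  reduce S modulo (f_1, f_2, f_3, f_4):
  remainder 36x_2^2 + 2/5x_2 ≠ 0; add h_5 = 36x_2^2 + 2/5x_2 to the basis.

S(f_1,f_3): lcm = x_1^2x_2. S = 1/15x_1x_2 + 60x_2.
  reduce S modulo (f_1, f_2, f_3, f_4, h_5):
  remainder 13499/225x_2 ≠ 0; add h_6 = 13499/225x_2 to the basis.

The other S-polynomials (S(f_1,f_4), S(f_2,f_3), S(f_2,f_4), S(f_3,f_4), S(f_1,h_5), S(f_2,h_5), S(f_3,h_5), S(f_4,h_5), S(f_1,h_6), S(f_2,h_6), S(f_3,h_6), S(f_4,h_6), S(h_5,h_6)) all reduce to 0 modulo the current basis, so we have a Gröbner basis.
Inter-reduce: drop elements whose leading term is divisible by another's, tail-reduce, and make monic.
Reduced Gröbner basis: {x_1, x_2}.
Label its elements g_1 = x_1, g_2 = x_2.

Reduce p = -3/4x_1^2x_2 + 1/2x_1^2 modulo G:
  leading term x_1^2x_2: subtract (-3/4x_1x_2)·g_1 from -3/4x_1^2x_2 + 1/2x_1^2 → 1/2x_1^2
  leading term x_1^2: subtract (1/2x_1)·g_1 from 1/2x_1^2 → 0
  normal form = 0.
Since the normal form is 0, p ∈ I.

The remainder on division by a Gröbner basis is unique — it is the normal form.

-3/4x_1^2x_2 + 1/2x_1^2 lies in I (it reduces to 0).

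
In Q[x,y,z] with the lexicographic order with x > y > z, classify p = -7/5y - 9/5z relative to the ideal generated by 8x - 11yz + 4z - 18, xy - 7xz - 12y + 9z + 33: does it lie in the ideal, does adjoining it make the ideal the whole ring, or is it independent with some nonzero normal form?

First compute the reduced Gröbner basis of I by Buchberger's algorithm.
f_1 = 8x - 11yz + 4z - 18, LT = x.
f_2 = xy - 7xz - 12y + 9z + 33, LT = xy.

S(f_1,f_2): lcm = xy. S = 7xz - 11/8y^2z + 1/2yz + 39/4y - 9z - 33.
  reduce S modulo (f_1, f_2):
  remainder -11/8y^2z + 77/8yz^2 + 1/2yz + 39/4y - 7/2z^2 + 27/4z - 33 ≠ 0; add h_3 = -11/8y^2z + 77/8yz^2 + 1/2yz + 39/4y - 7/2z^2 + 27/4z - 33 to the basis.

The other S-polynomials (S(f_1,h_3), S(f_2,h_3)) all reduce to 0 modulo the current basis, so we have a Gröbner basis.
Inter-reduce: drop elements whose leading term is divisible by another's, tail-reduce, and make monic.
Reduced Gröbner basis: {x - 11/8yz + 1/2z - 9/4, y^2z - 7yz^2 - 4/11yz - 78/11y + 28/11z^2 - 54/11z + 24}.
Label its elements g_1 = x - 11/8yz + 1/2z - 9/4, g_2 = y^2z - 7yz^2 - 4/11yz - 78/11y + 28/11z^2 - 54/11z + 24.

Reduce p = -7/5y - 9/5z modulo G:
  leading term y: no divisor's leading term divides it; move -7/5y to the remainder.
  leading term z: no divisor's leading term divides it; move -9/5z to the remainder.
  normal form = -7/5y - 9/5z.
The normal form is nonzero, so p ∉ I. Since p minus its normal form lies in I, I + (p) = I + (r) where r = -7/5y - 9/5z; decide whether this ideal is the whole ring.
Run Buchberger on G together with r (pairs among the g_i already reduce to 0 since G is a Gröbner basis):
g_1 = x - 11/8yz + 1/2z - 9/4, LT = x.
g_2 = y^2z - 7yz^2 - 4/11yz - 78/11y + 28/11z^2 - 54/11z + 24, LT = y^2z.
r = -7/5y - 9/5z, LT = y.

S(g_2,r): lcm = y^2z. S = -58/7yz^2 - 4/11yz - 78/11y + 28/11z^2 - 54/11z + 24.
  reduce S modulo (g_1, g_2, r):
  remainder 522/49z^3 + 232/77z^2 + 324/77z + 24 ≠ 0; add m_4 = 522/49z^3 + 232/77z^2 + 324/77z + 24 to the basis.

The other S-polynomials (S(g_1,g_2), S(g_1,r), S(g_1,m_4), S(g_2,m_4), S(r,m_4)) all reduce to 0 modulo the current basis, so we have a Gröbner basis.
Inter-reduce: drop elements whose leading term is divisible by another's, tail-reduce, and make monic.
Reduced Gröbner basis: {x + 99/56z^2 + 1/2z - 9/4, y + 9/7z, z^3 + 28/99z^2 + 126/319z + 196/87}.
The reduced Gröbner basis of I + (p) is {x + 99/56z^2 + 1/2z - 9/4, y + 9/7z, z^3 + 28/99z^2 + 126/319z + 196/87} ≠ {1}, a proper ideal, so the enlarged system stays consistent: p is independent of I, with normal form -7/5y - 9/5z.

The remainder on division by a Gröbner basis is unique — it is the normal form.

-7/5y - 9/5z is independent of I; its normal form modulo I is -7/5y - 9/5z.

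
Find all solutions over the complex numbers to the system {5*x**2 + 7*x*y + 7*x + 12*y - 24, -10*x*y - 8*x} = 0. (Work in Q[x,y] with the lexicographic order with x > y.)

Compute a lex Gröbner basis by Buchberger's algorithm.
f_1 = 5*x**2 + 7*x*y + 7*x + 12*y - 24, LT = x**2.
f_2 = -10*x*y - 8*x, LT = x*y.

S(f_1,f_2): lcm = x**2*y. S = -4/5*x**2 + 7/5*x*y**2 + 7/5*x*y + 12/5*y**2 - 24/5*y.
  leading term x**2: subtract (-4/25)·f_1 from -4/5*x**2 + 7/5*x*y**2 + 7/5*x*y + 12/5*y**2 - 24/5*y → 7/5*x*y**2 + 63/25*x*y + 28/25*x + 12/5*y**2 - 72/25*y - 96/25
  leading term x*y**2: subtract (-7/50*y)·f_2 from 7/5*x*y**2 + 63/25*x*y + 28/25*x + 12/5*y**2 - 72/25*y - 96/25 → 7/5*x*y + 28/25*x + 12/5*y**2 - 72/25*y - 96/25
  leading term x*y: subtract (-7/50)·f_2 from 7/5*x*y + 28/25*x + 12/5*y**2 - 72/25*y - 96/25 → 12/5*y**2 - 72/25*y - 96/25
  leading term y**2: no divisor's leading term divides it; move 12/5*y**2 to the remainder.
  leading term y: no divisor's leading term divides it; move -72/25*y to the remainder.
  leading term 1: no divisor's leading term divides it; move -96/25 to the remainder.
  remainder 12/5*y**2 - 72/25*y - 96/25 ≠ 0; add h_3 = 12/5*y**2 - 72/25*y - 96/25 to the basis.

S(f_1,h_3): leading monomials are coprime, so the S-polynomial reduces to 0 (Buchberger's first criterion).
S(f_2,h_3): lcm = x*y**2. S = 2*x*y + 8/5*x.
  leading term x*y: subtract (-1/5)·f_2 from 2*x*y + 8/5*x → 0
  remainder 0.

Every S-polynomial of the final basis reduces to 0, so we have a Gröbner basis.
Inter-reduce: drop elements whose leading term is divisible by another's, tail-reduce, and make monic.
Reduced Gröbner basis: {x**2 + 7/25*x + 12/5*y - 24/5, x*y + 4/5*x, y**2 - 6/5*y - 8/5}.

The lex basis is triangular: the last element involves only y. Solving y**2 - 6/5*y - 8/5 = 0 gives y ∈ {-4/5, 2}; substituting each value into the earlier elements determines the remaining variables.
  y = -4/5: the earlier basis element becomes x**2 + 7/25*x - 168/25 = 0, giving x = -7/50 + sqrt(16849)/50, -sqrt(16849)/50 - 7/50 — points (-7/50 + sqrt(16849)/50, -4/5), (-sqrt(16849)/50 - 7/50, -4/5).
  y = 2: the earlier basis elements become x**2 + 7/25*x = 0; 14/5*x = 0, giving x = 0 — point (0, 2).
Substituting each solution back into the original system confirms all equations vanish.

{(-7/50 + sqrt(16849)/50, -4/5), (-sqrt(16849)/50 - 7/50, -4/5), (0, 2)}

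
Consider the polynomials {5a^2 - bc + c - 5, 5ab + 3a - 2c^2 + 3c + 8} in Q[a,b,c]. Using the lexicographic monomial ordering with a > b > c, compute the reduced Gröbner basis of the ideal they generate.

Buchberger's algorithm terminates because the ascending chain of leading-term ideals stabilizes.

f_1 = 5a^2 - bc + c - 5, LT = a^2.
f_2 = 5ab + 3a - 2c^2 + 3c + 8, LT = ab.

S(f_1,f_2): lcm = a^2b. S = -3/5a^2 + 2/5ac^2 - 3/5ac - 8/5a - 1/5b^2c + 1/5bc - b.
  leading term a^2: subtract (-3/25)·f_1 from -3/5a^2 + 2/5ac^2 - 3/5ac - 8/5a - 1/5b^2c + 1/5bc - b → 2/5ac^2 - 3/5ac - 8/5a - 1/5b^2c + 2/25bc - b + 3/25c - 3/5
  leading term ac^2: no divisor's leading term divides it; move 2/5ac^2 to the remainder.
  leading term ac: no divisor's leading term divides it; move -3/5ac to the remainder.
  leading term a: no divisor's leading term divides it; move -8/5a to the remainder.
  leading term b^2c: no divisor's leading term divides it; move -1/5b^2c to the remainder.
  leading term bc: no divisor's leading term divides it; move 2/25bc to the remainder.
  leading term b: no divisor's leading term divides it; move -b to the remainder.
  leading term c: no divisor's leading term divides it; move 3/25c to the remainder.
  leading term 1: no divisor's leading term divides it; move -3/5 to the remainder.
  remainder 2/5ac^2 - 3/5ac - 8/5a - 1/5b^2c + 2/25bc - b + 3/25c - 3/5 ≠ 0; add g_3 = 2/5ac^2 - 3/5ac - 8/5a - 1/5b^2c + 2/25bc - b + 3/25c - 3/5 to the basis.

S(f_2,g_3): lcm = abc^2. S = 3/2abc + 4ab + 3/5ac^2 + 1/2b^3c - 1/5b^2c + 5/2b^2 - 3/10bc + 3/2b - 2/5c^4 + 3/5c^3 + 8/5c^2.
  leading term abc: subtract (3/10c)·f_2 from 3/2abc + 4ab + 3/5ac^2 + 1/2b^3c - 1/5b^2c + 5/2b^2 - 3/10bc + 3/2b - 2/5c^4 + 3/5c^3 + 8/5c^2 → 4ab + 3/5ac^2 - 9/10ac + 1/2b^3c - 1/5b^2c + 5/2b^2 - 3/10bc + 3/2b - 2/5c^4 + 6/5c^3 + 7/10c^2 - 12/5c
  leading term ab: subtract (4/5)·f_2 from 4ab + 3/5ac^2 - 9/10ac + 1/2b^3c - 1/5b^2c + 5/2b^2 - 3/10bc + 3/2b - 2/5c^4 + 6/5c^3 + 7/10c^2 - 12/5c → 3/5ac^2 - 9/10ac - 12/5a + 1/2b^3c - 1/5b^2c + 5/2b^2 - 3/10bc + 3/2b - 2/5c^4 + 6/5c^3 + 23/10c^2 - 24/5c - 32/5
  leading term ac^2: subtract (3/2)·g_3 from 3/5ac^2 - 9/10ac - 12/5a + 1/2b^3c - 1/5b^2c + 5/2b^2 - 3/10bc + 3/2b - 2/5c^4 + 6/5c^3 + 23/10c^2 - 24/5c - 32/5 → 1/2b^3c + 1/10b^2c + 5/2b^2 - 21/50bc + 3b - 2/5c^4 + 6/5c^3 + 23/10c^2 - 249/50c - 11/2
  leading term b^3c: no divisor's leading term divides it; move 1/2b^3c to the remainder.
  leading term b^2c: no divisor's leading term divides it; move 1/10b^2c to the remainder.
  leading term b^2: no divisor's leading term divides it; move 5/2b^2 to the remainder.
  leading term bc: no divisor's leading term divides it; move -21/50bc to the remainder.
  leading term b: no divisor's leading term divides it; move 3b to the remainder.
  leading term c^4: no divisor's leading term divides it; move -2/5c^4 to the remainder.
  leading term c^3: no divisor's leading term divides it; move 6/5c^3 to the remainder.
  leading term c^2: no divisor's leading term divides it; move 23/10c^2 to the remainder.
  leading term c: no divisor's leading term divides it; move -249/50c to the remainder.
  leading term 1: no divisor's leading term divides it; move -11/2 to the remainder.
  remainder 1/2b^3c + 1/10b^2c + 5/2b^2 - 21/50bc + 3b - 2/5c^4 + 6/5c^3 + 23/10c^2 - 249/50c - 11/2 ≠ 0; add g_4 = 1/2b^3c + 1/10b^2c + 5/2b^2 - 21/50bc + 3b - 2/5c^4 + 6/5c^3 + 23/10c^2 - 249/50c - 11/2 to the basis.

The other S-polynomials (S(f_1,g_3), S(f_1,g_4), S(f_2,g_4), S(g_3,g_4)) all reduce to 0 modulo the current basis, so we have a Gröbner basis.

G = {a^2 - 1/5bc + 1/5c - 1, ab + 3/5a - 2/5c^2 + 3/5c + 8/5, ac^2 - 3/2ac - 4a - 1/2b^2c + 1/5bc - 5/2b + 3/10c - 3/2, b^3c + 1/5b^2c + 5b^2 - 21/25bc + 6b - 4/5c^4 + 12/5c^3 + 23/5c^2 - 249/25c - 11}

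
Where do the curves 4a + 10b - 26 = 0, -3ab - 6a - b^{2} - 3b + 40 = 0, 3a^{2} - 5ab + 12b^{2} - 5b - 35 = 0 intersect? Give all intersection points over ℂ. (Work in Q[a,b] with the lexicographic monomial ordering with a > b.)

{(4, 1)}

Compute a lex Gröbner basis by Buchberger's algorithm.
f_1 = 4a + 10b - 26, LT = a.
f_2 = -3ab - 6a - b^{2} - 3b + 40, LT = ab.
f_3 = 3a^{2} - 5ab + 12b^{2} - 5b - 35, LT = a^{2}.

S(f_1,f_2): lcm = ab. S = -2a + \tfrac{13}{6}b^{2} - \tfrac{15}{2}b + \tfrac{40}{3}.
  leading term a: subtract (-\tfrac{1}{2})·f_1 from -2a + \tfrac{13}{6}b^{2} - \tfrac{15}{2}b + \tfrac{40}{3} → \tfrac{13}{6}b^{2} - \tfrac{5}{2}b + \tfrac{1}{3}
  leading term b^{2}: no divisor's leading term divides it; move \tfrac{13}{6}b^{2} to the remainder.
  leading term b: no divisor's leading term divides it; move -\tfrac{5}{2}b to the remainder.
  leading term 1: no divisor's leading term divides it; move \tfrac{1}{3} to the remainder.
  remainder \tfrac{13}{6}b^{2} - \tfrac{5}{2}b + \tfrac{1}{3} ≠ 0; add h_4 = \tfrac{13}{6}b^{2} - \tfrac{5}{2}b + \tfrac{1}{3} to the basis.

S(f_1,f_3): lcm = a^{2}. S = \tfrac{25}{6}ab - \tfrac{13}{2}a - 4b^{2} + \tfrac{5}{3}b + \tfrac{35}{3}.
  leading term ab: subtract (\tfrac{25}{24}b)·f_1 from \tfrac{25}{6}ab - \tfrac{13}{2}a - 4b^{2} + \tfrac{5}{3}b + \tfrac{35}{3} → -\tfrac{13}{2}a - \tfrac{173}{12}b^{2} + \tfrac{115}{4}b + \tfrac{35}{3}
  leading term a: subtract (-\tfrac{13}{8})·f_1 from -\tfrac{13}{2}a - \tfrac{173}{12}b^{2} + \tfrac{115}{4}b + \tfrac{35}{3} → -\tfrac{173}{12}b^{2} + 45b - \tfrac{367}{12}
  leading term b^{2}: subtract (-\tfrac{173}{26})·h_4 from -\tfrac{173}{12}b^{2} + 45b - \tfrac{367}{12} → \tfrac{1475}{52}b - \tfrac{1475}{52}
  leading term b: no divisor's leading term divides it; move \tfrac{1475}{52}b to the remainder.
  leading term 1: no divisor's leading term divides it; move -\tfrac{1475}{52} to the remainder.
  remainder \tfrac{1475}{52}b - \tfrac{1475}{52} ≠ 0; add h_5 = \tfrac{1475}{52}b - \tfrac{1475}{52} to the basis.

S(f_2,f_3): lcm = a^{2}b. S = 2a^{2} + 2ab^{2} + ab - \tfrac{40}{3}a - 4b^{3} + \tfrac{5}{3}b^{2} + \tfrac{35}{3}b.
  leading term a^{2}: subtract (\tfrac{1}{2}a)·f_1 from 2a^{2} + 2ab^{2} + ab - \tfrac{40}{3}a - 4b^{3} + \tfrac{5}{3}b^{2} + \tfrac{35}{3}b → 2ab^{2} - 4ab - \tfrac{1}{3}a - 4b^{3} + \tfrac{5}{3}b^{2} + \tfrac{35}{3}b
  leading term ab^{2}: subtract (\tfrac{1}{2}b^{2})·f_1 from 2ab^{2} - 4ab - \tfrac{1}{3}a - 4b^{3} + \tfrac{5}{3}b^{2} + \tfrac{35}{3}b → -4ab - \tfrac{1}{3}a - 9b^{3} + \tfrac{44}{3}b^{2} + \tfrac{35}{3}b
  leading term ab: subtract (-b)·f_1 from -4ab - \tfrac{1}{3}a - 9b^{3} + \tfrac{44}{3}b^{2} + \tfrac{35}{3}b → -\tfrac{1}{3}a - 9b^{3} + \tfrac{74}{3}b^{2} - \tfrac{43}{3}b
  leading term a: subtract (-\tfrac{1}{12})·f_1 from -\tfrac{1}{3}a - 9b^{3} + \tfrac{74}{3}b^{2} - \tfrac{43}{3}b → -9b^{3} + \tfrac{74}{3}b^{2} - \tfrac{27}{2}b - \tfrac{13}{6}
  leading term b^{3}: subtract (-\tfrac{54}{13}b)·h_4 from -9b^{3} + \tfrac{74}{3}b^{2} - \tfrac{27}{2}b - \tfrac{13}{6} → \tfrac{557}{39}b^{2} - \tfrac{315}{26}b - \tfrac{13}{6}
  leading term b^{2}: subtract (\tfrac{1114}{169})·h_4 from \tfrac{557}{39}b^{2} - \tfrac{315}{26}b - \tfrac{13}{6} → \tfrac{1475}{338}b - \tfrac{1475}{338}
  leading term b: subtract (\tfrac{2}{13})·h_5 from \tfrac{1475}{338}b - \tfrac{1475}{338} → 0
  remainder 0.

S(f_1,h_4): leading monomials are coprime, so the S-polynomial reduces to 0 (Buchberger's first criterion).
S(f_2,h_4): lcm = ab^{2}. S = \tfrac{41}{13}ab - \tfrac{2}{13}a + \tfrac{1}{3}b^{3} + b^{2} - \tfrac{40}{3}b.
  leading term ab: subtract (\tfrac{41}{52}b)·f_1 from \tfrac{41}{13}ab - \tfrac{2}{13}a + \tfrac{1}{3}b^{3} + b^{2} - \tfrac{40}{3}b → -\tfrac{2}{13}a + \tfrac{1}{3}b^{3} - \tfrac{179}{26}b^{2} + \tfrac{43}{6}b
  leading term a: subtract (-\tfrac{1}{26})·f_1 from -\tfrac{2}{13}a + \tfrac{1}{3}b^{3} - \tfrac{179}{26}b^{2} + \tfrac{43}{6}b → \tfrac{1}{3}b^{3} - \tfrac{179}{26}b^{2} + \tfrac{589}{78}b - 1
  leading term b^{3}: subtract (\tfrac{2}{13}b)·h_4 from \tfrac{1}{3}b^{3} - \tfrac{179}{26}b^{2} + \tfrac{589}{78}b - 1 → -\tfrac{13}{2}b^{2} + \tfrac{15}{2}b - 1
  leading term b^{2}: subtract (-3)·h_4 from -\tfrac{13}{2}b^{2} + \tfrac{15}{2}b - 1 → 0
  remainder 0.

S(f_3,h_4): leading monomials are coprime, so the S-polynomial reduces to 0 (Buchberger's first criterion).
S(f_1,h_5): leading monomials are coprime, so the S-polynomial reduces to 0 (Buchberger's first criterion).
S(f_2,h_5): lcm = ab. S = 3a + \tfrac{1}{3}b^{2} + b - \tfrac{40}{3}.
  leading term a: subtract (\tfrac{3}{4})·f_1 from 3a + \tfrac{1}{3}b^{2} + b - \tfrac{40}{3} → \tfrac{1}{3}b^{2} - \tfrac{13}{2}b + \tfrac{37}{6}
  leading term b^{2}: subtract (\tfrac{2}{13})·h_4 from \tfrac{1}{3}b^{2} - \tfrac{13}{2}b + \tfrac{37}{6} → -\tfrac{159}{26}b + \tfrac{159}{26}
  leading term b: subtract (-\tfrac{318}{1475})·h_5 from -\tfrac{159}{26}b + \tfrac{159}{26} → 0
  remainder 0.

S(f_3,h_5): leading monomials are coprime, so the S-polynomial reduces to 0 (Buchberger's first criterion).
S(h_4,h_5): lcm = b^{2}. S = -\tfrac{2}{13}b + \tfrac{2}{13}.
  leading term b: subtract (-\tfrac{8}{1475})·h_5 from -\tfrac{2}{13}b + \tfrac{2}{13} → 0
  remainder 0.

Every S-polynomial of the final basis reduces to 0, so we have a Gröbner basis.
Inter-reduce: drop elements whose leading term is divisible by another's, tail-reduce, and make monic.
Reduced Gröbner basis: {a - 4, b - 1}.

The lex basis is triangular: the last element involves only b. Solving b - 1 = 0 gives b ∈ {1}; substituting each value into the earlier elements determines the remaining variables.
  b = 1: the earlier basis element becomes a - 4 = 0, giving a = 4 — point (4, 1).
Check: every point annihilates each of the original generators.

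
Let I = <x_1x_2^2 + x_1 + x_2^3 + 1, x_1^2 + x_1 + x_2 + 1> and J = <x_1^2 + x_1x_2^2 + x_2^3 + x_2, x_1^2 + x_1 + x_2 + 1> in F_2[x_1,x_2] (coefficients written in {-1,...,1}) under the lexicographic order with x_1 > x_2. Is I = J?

Yes, the ideals are equal.

For a fixed monomial order, each ideal has a unique reduced Gröbner basis; comparing bases decides equality.
Buchberger on the first generating set:
f_1 = x_1x_2^2 + x_1 + x_2^3 + 1, LT = x_1x_2^2.
f_2 = x_1^2 + x_1 + x_2 + 1, LT = x_1^2.

S(f_1,f_2): lcm = x_1^2x_2^2. S = x_1^2 + x_1x_2^3 + x_1x_2^2 + x_1 + x_2^3 + x_2^2.
  reduce S modulo (f_1, f_2):
  remainder x_1x_2 + x_1 + x_2^4 + x_2^2 ≠ 0; add g_3 = x_1x_2 + x_1 + x_2^4 + x_2^2 to the basis.

S(f_1,g_3): lcm = x_1x_2^2. S = x_1x_2 + x_1 + x_2^5 + 1.
  reduce S modulo (f_1, f_2, g_3):
  remainder x_2^5 + x_2^4 + x_2^2 + 1 ≠ 0; add g_4 = x_2^5 + x_2^4 + x_2^2 + 1 to the basis.

The other S-polynomials (S(f_2,g_3), S(f_1,g_4), S(f_2,g_4), S(g_3,g_4)) all reduce to 0 modulo the current basis, so we have a Gröbner basis.
Inter-reduce: drop elements whose leading term is divisible by another's, tail-reduce, and make monic.
Reduced Gröbner basis: {x_1^2 + x_1 + x_2 + 1, x_1x_2 + x_1 + x_2^4 + x_2^2, x_2^5 + x_2^4 + x_2^2 + 1}.

Buchberger on the second generating set:
h_1 = x_1^2 + x_1x_2^2 + x_2^3 + x_2, LT = x_1^2.
h_2 = x_1^2 + x_1 + x_2 + 1, LT = x_1^2.

S(h_1,h_2): lcm = x_1^2. S = x_1x_2^2 + x_1 + x_2^3 + 1.
  reduce S modulo (h_1, h_2):
  remainder x_1x_2^2 + x_1 + x_2^3 + 1 ≠ 0; add k_3 = x_1x_2^2 + x_1 + x_2^3 + 1 to the basis.

S(h_1,k_3): lcm = x_1^2x_2^2. S = x_1^2 + x_1x_2^4 + x_1x_2^3 + x_1 + x_2^5 + x_2^3.
  reduce S modulo (h_1, h_2, k_3):
  remainder x_1x_2 + x_1 + x_2^4 + x_2^2 ≠ 0; add k_4 = x_1x_2 + x_1 + x_2^4 + x_2^2 to the basis.

S(h_1,k_4): lcm = x_1^2x_2. S = x_1^2 + x_1x_2^4 + x_1x_2^3 + x_1x_2^2 + x_2^4 + x_2^2.
  reduce S modulo (h_1, h_2, k_3, k_4):
  remainder x_2^5 + x_2^4 + x_2^2 + 1 ≠ 0; add k_5 = x_2^5 + x_2^4 + x_2^2 + 1 to the basis.

The other S-polynomials (S(h_2,k_3), S(h_2,k_4), S(k_3,k_4), S(h_1,k_5), S(h_2,k_5), S(k_3,k_5), S(k_4,k_5)) all reduce to 0 modulo the current basis, so we have a Gröbner basis.
Inter-reduce: drop elements whose leading term is divisible by another's, tail-reduce, and make monic.
Reduced Gröbner basis: {x_1^2 + x_1 + x_2 + 1, x_1x_2 + x_1 + x_2^4 + x_2^2, x_2^5 + x_2^4 + x_2^2 + 1}.

The two bases agree; hence the ideals are identical.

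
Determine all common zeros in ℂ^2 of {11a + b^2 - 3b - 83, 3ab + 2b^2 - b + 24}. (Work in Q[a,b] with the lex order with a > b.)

Compute a lex Gröbner basis by Buchberger's algorithm.
f_1 = 11a + b^2 - 3b - 83, LT = a.
f_2 = 3ab + 2b^2 - b + 24, LT = ab.

S(f_1,f_2): lcm = ab. S = 1/11b^3 - 31/33b^2 - 238/33b - 8.
  leading term b^3: no divisor's leading term divides it; move 1/11b^3 to the remainder.
  leading term b^2: no divisor's leading term divides it; move -31/33b^2 to the remainder.
  leading term b: no divisor's leading term divides it; move -238/33b to the remainder.
  leading term 1: no divisor's leading term divides it; move -8 to the remainder.
  remainder 1/11b^3 - 31/33b^2 - 238/33b - 8 ≠ 0; add h_3 = 1/11b^3 - 31/33b^2 - 238/33b - 8 to the basis.

The other S-polynomials (S(f_1,h_3), S(f_2,h_3)) all reduce to 0 modulo the current basis, so we have a Gröbner basis.
Inter-reduce: drop elements whose leading term is divisible by another's, tail-reduce, and make monic.
Reduced Gröbner basis: {a + 1/11b^2 - 3/11b - 83/11, b^3 - 31/3b^2 - 238/3b - 88}.

Since the basis is lex-ordered, b^3 - 31/3b^2 - 238/3b - 88 is univariate in b. Its roots are {-4, 43/6 - sqrt(2641)/6, 43/6 + sqrt(2641)/6}. Back-substituting each root into the other basis elements fixes the other coordinates.
  b = -4: the earlier basis element becomes a - 5 = 0, giving a = 5 — point (5, -4).
  b = 43/6 - sqrt(2641)/6: the earlier basis element becomes a - 17*sqrt(2641)/99 + 182/99 = 0, giving a = -182/99 + 17*sqrt(2641)/99 — point (-182/99 + 17*sqrt(2641)/99, 43/6 - sqrt(2641)/6).
  b = 43/6 + sqrt(2641)/6: the earlier basis element becomes a + 182/99 + 17*sqrt(2641)/99 = 0, giving a = -17*sqrt(2641)/99 - 182/99 — point (-17*sqrt(2641)/99 - 182/99, 43/6 + sqrt(2641)/6).
Each listed point satisfies every original equation (direct substitution).

{(5, -4), (-182/99 + 17*sqrt(2641)/99, 43/6 - sqrt(2641)/6), (-17*sqrt(2641)/99 - 182/99, 43/6 + sqrt(2641)/6)}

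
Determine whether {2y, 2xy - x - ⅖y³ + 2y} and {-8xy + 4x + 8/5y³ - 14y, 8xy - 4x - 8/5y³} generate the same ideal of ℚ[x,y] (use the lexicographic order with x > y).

Equality of ideals is decidable: compute both reduced Gröbner bases (unique for the ordering) and check whether they agree.
Buchberger on the first generating set:
f_1 = 2y, LT = y.
f_2 = 2xy - x - ⅖y³ + 2y, LT = xy.

S(f_1,f_2): lcm = xy. S = ½x + ⅕y³ - y.
  leading term x: no divisor's leading term divides it; move ½x to the remainder.
  leading term y³: subtract (1/10y²)·f_1 from ⅕y³ - y → -y
  leading term y: subtract (-½)·f_1 from -y → 0
  remainder ½x ≠ 0; add g_3 = ½x to the basis.

The other S-polynomials (S(f_1,g_3), S(f_2,g_3)) all reduce to 0 modulo the current basis, so we have a Gröbner basis.
Inter-reduce: drop elements whose leading term is divisible by another's, tail-reduce, and make monic.
Reduced Gröbner basis: {x, y}.

Buchberger on the second generating set:
h_1 = -8xy + 4x + 8/5y³ - 14y, LT = xy.
h_2 = 8xy - 4x - 8/5y³, LT = xy.

S(h_1,h_2): lcm = xy. S = 7/4y.
  leading term y: no divisor's leading term divides it; move 7/4y to the remainder.
  remainder 7/4y ≠ 0; add k_3 = 7/4y to the basis.

S(h_1,k_3): lcm = xy. S = -½x - ⅕y³ + 7/4y.
  leading term x: no divisor's leading term divides it; move -½x to the remainder.
  leading term y³: subtract (-4/35y²)·k_3 from -⅕y³ + 7/4y → 7/4y
  leading term y: subtract (1)·k_3 from 7/4y → 0
  remainder -½x ≠ 0; add k_4 = -½x to the basis.

The other S-polynomials (S(h_2,k_3), S(h_1,k_4), S(h_2,k_4), S(k_3,k_4)) all reduce to 0 modulo the current basis, so we have a Gröbner basis.
Inter-reduce: drop elements whose leading term is divisible by another's, tail-reduce, and make monic.
Reduced Gröbner basis: {x, y}.

The two bases agree; hence the ideals are identical.

Yes, the ideals are equal.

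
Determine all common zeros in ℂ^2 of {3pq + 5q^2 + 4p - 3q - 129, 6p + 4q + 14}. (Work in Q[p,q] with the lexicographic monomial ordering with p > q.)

{(1, -5), (-229/27, 83/9)}

Compute a lex Gröbner basis by Buchberger's algorithm.
f_1 = 3pq + 4p + 5q^2 - 3q - 129, LT = pq.
f_2 = 6p + 4q + 14, LT = p.

S(f_1,f_2): lcm = pq. S = 4/3p + q^2 - 10/3q - 43.
  reduce S modulo (f_1, f_2):
  remainder q^2 - 38/9q - 415/9 ≠ 0; add h_3 = q^2 - 38/9q - 415/9 to the basis.

The other S-polynomials (S(f_1,h_3), S(f_2,h_3)) all reduce to 0 modulo the current basis, so we have a Gröbner basis.
Inter-reduce: drop elements whose leading term is divisible by another's, tail-reduce, and make monic.
Reduced Gröbner basis: {p + 2/3q + 7/3, q^2 - 38/9q - 415/9}.

Elimination: the polynomial q^2 - 38/9q - 415/9 lies in the elimination ideal for q, so q ∈ {-5, 83/9}. For each such q, the remaining basis elements (now univariate) give the rest of the solution.
  q = -5: the earlier basis element becomes p - 1 = 0, giving p = 1 — point (1, -5).
  q = 83/9: the earlier basis element becomes p + 229/27 = 0, giving p = -229/27 — point (-229/27, 83/9).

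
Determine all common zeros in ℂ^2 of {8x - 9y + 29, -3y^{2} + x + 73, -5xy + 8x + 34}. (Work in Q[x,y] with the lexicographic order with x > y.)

Compute a lex Gröbner basis by Buchberger's algorithm.
f_1 = 8x - 9y + 29, LT = x.
f_2 = x - 3y^{2} + 73, LT = x.
f_3 = -5xy + 8x + 34, LT = xy.

S(f_1,f_2): lcm = x. S = 3y^{2} - \tfrac{9}{8}y - \tfrac{555}{8}.
  leading term y^{2}: no divisor's leading term divides it; move 3y^{2} to the remainder.
  leading term y: no divisor's leading term divides it; move -\tfrac{9}{8}y to the remainder.
  leading term 1: no divisor's leading term divides it; move -\tfrac{555}{8} to the remainder.
  remainder 3y^{2} - \tfrac{9}{8}y - \tfrac{555}{8} ≠ 0; add h_4 = 3y^{2} - \tfrac{9}{8}y - \tfrac{555}{8} to the basis.

S(f_1,f_3): lcm = xy. S = \tfrac{8}{5}x - \tfrac{9}{8}y^{2} + \tfrac{29}{8}y + \tfrac{34}{5}.
  leading term x: subtract (\tfrac{1}{5})·f_1 from \tfrac{8}{5}x - \tfrac{9}{8}y^{2} + \tfrac{29}{8}y + \tfrac{34}{5} → -\tfrac{9}{8}y^{2} + \tfrac{217}{40}y + 1
  leading term y^{2}: subtract (-\tfrac{3}{8})·h_4 from -\tfrac{9}{8}y^{2} + \tfrac{217}{40}y + 1 → \tfrac{1601}{320}y - \tfrac{1601}{64}
  leading term y: no divisor's leading term divides it; move \tfrac{1601}{320}y to the remainder.
  leading term 1: no divisor's leading term divides it; move -\tfrac{1601}{64} to the remainder.
  remainder \tfrac{1601}{320}y - \tfrac{1601}{64} ≠ 0; add h_5 = \tfrac{1601}{320}y - \tfrac{1601}{64} to the basis.

The other S-polynomials (S(f_2,f_3), S(f_1,h_4), S(f_2,h_4), S(f_3,h_4), S(f_1,h_5), S(f_2,h_5), S(f_3,h_5), S(h_4,h_5)) all reduce to 0 modulo the current basis, so we have a Gröbner basis.
Inter-reduce: drop elements whose leading term is divisible by another's, tail-reduce, and make monic.
Reduced Gröbner basis: {x - 2, y - 5}.

The lex basis is triangular: the last element involves only y. Solving y - 5 = 0 gives y ∈ {5}; substituting each value into the earlier elements determines the remaining variables.
  y = 5: the earlier basis element becomes x - 2 = 0, giving x = 2 — point (2, 5).
Each listed point satisfies every original equation (direct substitution).
A lex Gröbner basis triangularizes the system, enabling back-substitution.

{(2, 5)}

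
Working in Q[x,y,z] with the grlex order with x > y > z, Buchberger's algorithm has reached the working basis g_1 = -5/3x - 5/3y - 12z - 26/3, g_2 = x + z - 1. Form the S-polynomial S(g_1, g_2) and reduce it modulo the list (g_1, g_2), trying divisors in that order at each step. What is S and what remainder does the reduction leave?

lcm(LM(g_1), LM(g_2)) = x.
S = (lcm/LT(g_1))·g_1 − (lcm/LT(g_2))·g_2 = y + 31/5z + 31/5.
Reduce S modulo (g_1, g_2) in that order:
  leading term y: no divisor's leading term divides it; move y to the remainder.
  leading term z: no divisor's leading term divides it; move 31/5z to the remainder.
  leading term 1: no divisor's leading term divides it; move 31/5 to the remainder.
The remainder y + 31/5z + 31/5 is nonzero, so it would be added as the next basis element.

S(g_1, g_2) = y + 31/5z + 31/5; remainder on division = y + 31/5z + 31/5.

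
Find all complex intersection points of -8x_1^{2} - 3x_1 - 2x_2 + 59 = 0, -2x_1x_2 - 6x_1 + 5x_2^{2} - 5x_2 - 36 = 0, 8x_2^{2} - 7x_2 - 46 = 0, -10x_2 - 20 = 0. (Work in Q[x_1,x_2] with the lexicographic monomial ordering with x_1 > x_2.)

Compute a lex Gröbner basis by Buchberger's algorithm.
f_1 = -8x_1^{2} - 3x_1 - 2x_2 + 59, LT = x_1^{2}.
f_2 = -2x_1x_2 - 6x_1 + 5x_2^{2} - 5x_2 - 36, LT = x_1x_2.
f_3 = 8x_2^{2} - 7x_2 - 46, LT = x_2^{2}.
f_4 = -10x_2 - 20, LT = x_2.

S(f_1,f_2): lcm = x_1^{2}x_2. S = -3x_1^{2} + \tfrac{5}{2}x_1x_2^{2} - \tfrac{17}{8}x_1x_2 - 18x_1 + \tfrac{1}{4}x_2^{2} - \tfrac{59}{8}x_2.
  reduce S modulo (f_1, f_2, f_3, f_4):
  remainder 12x_1 + 36 ≠ 0; add h_5 = 12x_1 + 36 to the basis.

The other S-polynomials (S(f_1,f_3), S(f_1,f_4), S(f_2,f_3), S(f_2,f_4), S(f_3,f_4), S(f_1,h_5), S(f_2,h_5), S(f_3,h_5), S(f_4,h_5)) all reduce to 0 modulo the current basis, so we have a Gröbner basis.
Inter-reduce: drop elements whose leading term is divisible by another's, tail-reduce, and make monic.
Reduced Gröbner basis: {x_1 + 3, x_2 + 2}.

A lex Gröbner basis eliminates variables successively. Here x_2 + 2 depends only on x_2, with roots {-2}; lifting each root through the earlier basis elements recovers the full solutions.
  x_2 = -2: the earlier basis element becomes x_1 + 3 = 0, giving x_1 = -3 — point (-3, -2).
A lex Gröbner basis triangularizes the system, enabling back-substitution.

{(-3, -2)}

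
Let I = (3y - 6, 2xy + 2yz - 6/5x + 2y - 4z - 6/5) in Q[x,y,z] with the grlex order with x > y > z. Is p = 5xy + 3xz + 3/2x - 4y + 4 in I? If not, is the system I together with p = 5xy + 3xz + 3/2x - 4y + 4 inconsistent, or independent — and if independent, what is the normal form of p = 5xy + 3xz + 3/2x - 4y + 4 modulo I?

First compute the reduced Gröbner basis of I by Buchberger's algorithm.
f_1 = 3y - 6, LT = y.
f_2 = 2xy + 2yz - 6/5x + 2y - 4z - 6/5, LT = xy.

S(f_1,f_2): lcm = xy. S = -yz - 7/5x - y + 2z + 3/5.
  leading term yz: subtract (-1/3z)·f_1 from -yz - 7/5x - y + 2z + 3/5 → -7/5x - y + 3/5
  leading term x: no divisor's leading term divides it; move -7/5x to the remainder.
  leading term y: subtract (-1/3)·f_1 from -y + 3/5 → -7/5
  leading term 1: no divisor's leading term divides it; move -7/5 to the remainder.
  remainder -7/5x - 7/5 ≠ 0; add h_3 = -7/5x - 7/5 to the basis.

S(f_1,h_3): leading monomials are coprime, so the S-polynomial reduces to 0 (Buchberger's first criterion).
S(f_2,h_3): lcm = xy. S = yz - 3/5x - 2z - 3/5.
  leading term yz: subtract (1/3z)·f_1 from yz - 3/5x - 2z - 3/5 → -3/5x - 3/5
  leading term x: subtract (3/7)·h_3 from -3/5x - 3/5 → 0
  remainder 0.

Every S-polynomial of the final basis reduces to 0, so we have a Gröbner basis.
Inter-reduce: drop elements whose leading term is divisible by another's, tail-reduce, and make monic.
Reduced Gröbner basis: {x + 1, y - 2}.
Label its elements g_1 = x + 1, g_2 = y - 2.

Reduce p = 5xy + 3xz + 3/2x - 4y + 4 modulo G:
  leading term xy: subtract (5y)·g_1 from 5xy + 3xz + 3/2x - 4y + 4 → 3xz + 3/2x - 9y + 4
  leading term xz: subtract (3z)·g_1 from 3xz + 3/2x - 9y + 4 → 3/2x - 9y - 3z + 4
  leading term x: subtract (3/2)·g_1 from 3/2x - 9y - 3z + 4 → -9y - 3z + 5/2
  leading term y: subtract (-9)·g_2 from -9y - 3z + 5/2 → -3z - 31/2
  leading term z: no divisor's leading term divides it; move -3z to the remainder.
  leading term 1: no divisor's leading term divides it; move -31/2 to the remainder.
  normal form = -3z - 31/2.
The normal form is nonzero, so p ∉ I. Since p minus its normal form lies in I, I + (p) = I + (r) where r = -3z - 31/2; decide whether this ideal is the whole ring.
Run Buchberger on G together with r (pairs among the g_i already reduce to 0 since G is a Gröbner basis):
g_1 = x + 1, LT = x.
g_2 = y - 2, LT = y.
r = -3z - 31/2, LT = z.

S(g_1,g_2): leading monomials are coprime, so the S-polynomial reduces to 0 (Buchberger's first criterion).
S(g_1,r): leading monomials are coprime, so the S-polynomial reduces to 0 (Buchberger's first criterion).
S(g_2,r): leading monomials are coprime, so the S-polynomial reduces to 0 (Buchberger's first criterion).
Every S-polynomial of the final basis reduces to 0, so we have a Gröbner basis.
Inter-reduce: drop elements whose leading term is divisible by another's, tail-reduce, and make monic.
Reduced Gröbner basis: {x + 1, y - 2, z + 31/6}.
The reduced Gröbner basis of I + (p) is {x + 1, y - 2, z + 31/6} ≠ {1}, a proper ideal, so the enlarged system stays consistent: p is independent of I, with normal form -3z - 31/2.

Ideal membership is decidable via reduction modulo a Gröbner basis.

5xy + 3xz + 3/2x - 4y + 4 is independent of I; its normal form modulo I is -3z - 31/2.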